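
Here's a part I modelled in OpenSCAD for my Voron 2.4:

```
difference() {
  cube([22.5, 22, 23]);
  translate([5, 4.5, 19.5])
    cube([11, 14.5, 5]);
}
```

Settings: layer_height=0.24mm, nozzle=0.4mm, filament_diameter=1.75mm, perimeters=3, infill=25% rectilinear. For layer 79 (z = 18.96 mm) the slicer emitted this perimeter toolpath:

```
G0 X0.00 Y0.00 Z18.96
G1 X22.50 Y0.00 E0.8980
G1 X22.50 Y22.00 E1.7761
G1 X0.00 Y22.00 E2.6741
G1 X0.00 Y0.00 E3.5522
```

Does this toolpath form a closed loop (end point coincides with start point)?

Start point (G0): (0.00, 0.00). End point (last G1): the path returns to the start — closed.

yes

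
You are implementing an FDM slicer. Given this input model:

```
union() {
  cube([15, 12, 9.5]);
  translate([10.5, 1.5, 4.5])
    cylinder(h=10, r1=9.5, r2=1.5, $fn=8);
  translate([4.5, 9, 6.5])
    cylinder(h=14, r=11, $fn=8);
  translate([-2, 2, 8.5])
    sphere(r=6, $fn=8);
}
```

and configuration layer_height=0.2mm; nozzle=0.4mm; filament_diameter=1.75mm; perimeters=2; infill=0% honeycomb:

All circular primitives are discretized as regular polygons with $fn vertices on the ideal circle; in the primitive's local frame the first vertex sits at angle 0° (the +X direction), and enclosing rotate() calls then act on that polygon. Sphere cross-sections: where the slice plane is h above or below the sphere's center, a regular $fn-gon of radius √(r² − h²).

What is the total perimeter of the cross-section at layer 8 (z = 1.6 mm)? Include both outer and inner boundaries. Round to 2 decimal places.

At z = 1.6 mm: the cube (footprint 15×12) is included at this height (perimeter 54.00 mm); the cone at (10.5, 1.5) is not intersected at this z (z outside [4.5, 14.5]); the cylinder at (4.5, 9) is not intersected at this z (z outside [6.5, 20.5]); the sphere at (-2, 2) is absent (|z−center|=6.900 > r=6); Merging all regions: only the 15×12 cube is present, so the union is just that shape — boundary = 54.00 mm. Overall, the cross-section is a single solid region. Total boundary length (outer) = 54.00 mm.

54.00 mm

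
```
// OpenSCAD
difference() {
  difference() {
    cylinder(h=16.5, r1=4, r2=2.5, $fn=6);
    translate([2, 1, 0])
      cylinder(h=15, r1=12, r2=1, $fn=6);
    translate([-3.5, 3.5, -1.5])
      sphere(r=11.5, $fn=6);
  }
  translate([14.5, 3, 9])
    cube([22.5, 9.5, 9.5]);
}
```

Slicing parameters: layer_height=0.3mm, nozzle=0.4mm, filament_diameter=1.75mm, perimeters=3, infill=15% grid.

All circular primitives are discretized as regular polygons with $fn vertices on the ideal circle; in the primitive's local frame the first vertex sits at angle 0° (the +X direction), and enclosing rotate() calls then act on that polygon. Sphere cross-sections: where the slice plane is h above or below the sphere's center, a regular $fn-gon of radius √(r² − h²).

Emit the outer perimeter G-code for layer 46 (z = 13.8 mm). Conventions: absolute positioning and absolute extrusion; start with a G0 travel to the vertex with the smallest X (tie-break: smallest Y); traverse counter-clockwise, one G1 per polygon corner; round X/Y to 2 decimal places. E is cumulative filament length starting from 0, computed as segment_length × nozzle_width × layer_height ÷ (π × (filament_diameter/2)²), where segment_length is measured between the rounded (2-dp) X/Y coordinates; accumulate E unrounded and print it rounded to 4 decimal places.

At z = 13.8 mm: the cone contributes a regular 6-gon of circumradius 2.745 (interpolated between r1=4 and r2=2.5 at t=0.836); the cone at (2, 1) (r1=12→r2=1) has section circumradius 1.880 here — a regular 6-gon; the sphere at (-3.5, 3.5) is absent (|z−center|=15.300 > r=11.5); Taking the first minus the rest: starting from the cone, the cone at (2, 1) partially overlaps it — only the 4.83 mm² overlap (of its 9.18 mm²) is removed, clipping the outline — 1 connected region; the cube at (14.5, 3) is present — its section is the full 22.5×9.5 rectangle; Taking the first minus the rest: starting from the result so far, the 22.5×9.5 cube at (14.5, 3) misses the remaining region (no effect) — 1 connected region. The outline is a single polygon with 8 vertices. Extrusion per mm of travel: 0.4 × 0.3 / (π × 0.875²) = 0.049890. Accumulating E over each segment gives final E = 0.8656.

G0 X-2.75 Y0.00 Z13.80
G1 X-1.37 Y-2.38 E0.1373
G1 X1.37 Y-2.38 E0.2740
G1 X2.38 Y-0.63 E0.3748
G1 X1.06 Y-0.63 E0.4406
G1 X0.12 Y1.00 E0.5345
G1 X0.92 Y2.38 E0.6141
G1 X-1.37 Y2.38 E0.7283
G1 X-2.75 Y0.00 E0.8656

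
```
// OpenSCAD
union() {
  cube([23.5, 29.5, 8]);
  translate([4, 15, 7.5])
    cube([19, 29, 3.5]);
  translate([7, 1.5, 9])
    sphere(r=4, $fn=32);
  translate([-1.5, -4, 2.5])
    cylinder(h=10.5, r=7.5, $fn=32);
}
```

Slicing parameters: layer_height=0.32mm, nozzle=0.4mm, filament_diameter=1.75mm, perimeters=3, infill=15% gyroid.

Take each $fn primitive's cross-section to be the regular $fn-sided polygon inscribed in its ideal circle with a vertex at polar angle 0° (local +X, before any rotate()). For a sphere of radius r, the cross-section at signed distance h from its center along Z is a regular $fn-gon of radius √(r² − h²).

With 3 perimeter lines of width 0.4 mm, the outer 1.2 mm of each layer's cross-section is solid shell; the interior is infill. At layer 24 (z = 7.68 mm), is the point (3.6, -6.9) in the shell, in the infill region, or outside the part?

At z = 7.68 mm: the cube (footprint 23.5×29.5) is included at this height; the cube at (4, 15) is present — its section is the full 19×29 rectangle; the r=4 sphere at (7, 1.5) slices to a regular 32-gon of circumradius 3.776 (√(r²−h²) with h=1.32 from center); the r=7.5 cylinder at (-1.5, -4) gives a regular 32-gon of circumradius 7.5 (constant along its height); Taking the union: the regions partially overlap (shared area 321.11 mm²), so overlapping operands fuse into one piece — 1 connected region. Overall, the cross-section is a single solid region. The nearest boundary edge runs (5.43, -6.87)→(4.74, -8.17); distance from the point to it = 1.60 mm. The point is inside the cross-section and 1.60 mm from the nearest boundary — more than the 1.2 mm shell width (3 × 0.4), so it's in the infill interior.

infill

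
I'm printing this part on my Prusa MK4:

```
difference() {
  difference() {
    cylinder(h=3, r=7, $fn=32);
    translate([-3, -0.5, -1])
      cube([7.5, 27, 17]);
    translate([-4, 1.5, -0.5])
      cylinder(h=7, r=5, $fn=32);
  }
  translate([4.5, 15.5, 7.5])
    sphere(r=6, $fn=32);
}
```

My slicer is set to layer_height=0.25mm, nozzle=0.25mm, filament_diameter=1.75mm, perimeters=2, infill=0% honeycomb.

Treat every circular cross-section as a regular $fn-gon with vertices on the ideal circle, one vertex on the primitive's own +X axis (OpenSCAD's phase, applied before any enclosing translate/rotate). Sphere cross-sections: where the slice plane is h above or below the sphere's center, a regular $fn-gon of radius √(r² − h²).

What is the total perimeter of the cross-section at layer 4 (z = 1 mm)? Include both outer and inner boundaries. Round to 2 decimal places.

43.05 mm

At z = 1 mm: the r=7 cylinder gives a regular 32-gon of circumradius 7 (constant along its height) (perimeter = 2·32·7.000·sin(180°/32) = 43.91 mm); the cube at (-3, -0.5) is present — its section is the full 7.5×27 rectangle (perimeter 69.00 mm); the cylinder at (-4, 1.5): section is a regular 32-gon, circumradius r=5 (perimeter = 2·32·5.000·sin(180°/32) = 31.37 mm); After the difference (first − rest): starting from the r=7 cylinder, the 7.5×27 cube at (-3, -0.5) partially overlaps it — only the 53.08 mm² overlap (of its 202.50 mm²) is removed, clipping the outline; the r=5 cylinder at (-4, 1.5) partially overlaps it — only the 37.24 mm² overlap (of its 78.04 mm²) is removed, clipping the outline — boundary = 43.05 mm; the sphere at (4.5, 15.5) is absent (|z−center|=6.500 > r=6); After the difference (first − rest): none of the subtracted shapes is present at this height, so the result so far is unchanged — boundary = 43.05 mm. Overall, the cross-section is a single solid region. Total boundary length (outer) = 43.05 mm.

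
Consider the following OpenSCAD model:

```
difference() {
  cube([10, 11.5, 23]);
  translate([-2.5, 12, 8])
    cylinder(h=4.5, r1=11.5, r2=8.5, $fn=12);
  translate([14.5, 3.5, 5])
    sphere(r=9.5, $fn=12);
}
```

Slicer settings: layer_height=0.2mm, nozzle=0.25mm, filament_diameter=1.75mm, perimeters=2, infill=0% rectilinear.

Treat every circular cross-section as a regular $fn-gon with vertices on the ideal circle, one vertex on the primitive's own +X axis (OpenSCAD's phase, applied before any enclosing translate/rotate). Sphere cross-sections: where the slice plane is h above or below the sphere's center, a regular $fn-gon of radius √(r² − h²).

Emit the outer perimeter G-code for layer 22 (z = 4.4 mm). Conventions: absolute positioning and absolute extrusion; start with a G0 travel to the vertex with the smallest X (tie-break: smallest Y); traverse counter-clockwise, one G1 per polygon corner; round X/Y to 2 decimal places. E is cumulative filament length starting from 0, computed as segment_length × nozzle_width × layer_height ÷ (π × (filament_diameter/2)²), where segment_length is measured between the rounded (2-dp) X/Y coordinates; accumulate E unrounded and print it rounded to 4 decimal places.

At z = 4.4 mm: the 10×11.5 cube contributes its full rectangle; the cone at (-2.5, 12) does not reach this height (z outside [8, 12.5]); the r=9.5 sphere at (14.5, 3.5) slices to a regular 12-gon of circumradius 9.481 (√(r²−h²) with h=0.6 from center); Taking the first minus the rest: starting from the 10×11.5 cube, the r=9.5 sphere at (14.5, 3.5) partially overlaps it — only the 43.18 mm² overlap (of its 269.67 mm²) is removed, clipping the outline — 1 connected region. The outline is a single polygon with 6 vertices. Extrusion per mm of travel: 0.25 × 0.2 / (π × 0.875²) = 0.020788. Accumulating E over each segment gives final E = 0.8347.

G0 X0.00 Y0.00 Z4.40
G1 X5.96 Y0.00 E0.1239
G1 X5.02 Y3.50 E0.1992
G1 X6.29 Y8.24 E0.3012
G1 X9.55 Y11.50 E0.3971
G1 X0.00 Y11.50 E0.5956
G1 X0.00 Y0.00 E0.8347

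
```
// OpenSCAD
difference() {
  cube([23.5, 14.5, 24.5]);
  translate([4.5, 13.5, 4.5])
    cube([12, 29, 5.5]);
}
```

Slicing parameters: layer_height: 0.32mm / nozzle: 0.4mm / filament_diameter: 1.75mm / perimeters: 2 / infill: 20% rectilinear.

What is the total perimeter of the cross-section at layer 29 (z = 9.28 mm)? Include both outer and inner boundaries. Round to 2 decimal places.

78.00 mm

At z = 9.28 mm: the cube (footprint 23.5×14.5) is included at this height (perimeter 76.00 mm); the cube at (4.5, 13.5) is present — its section is the full 12×29 rectangle (perimeter 82.00 mm); Taking the first minus the rest: starting from the 23.5×14.5 cube, the 12×29 cube at (4.5, 13.5) partially overlaps it — only the 12.00 mm² overlap (of its 348.00 mm²) is removed, clipping the outline — boundary = 78.00 mm. Overall, the cross-section is a single solid region. Total boundary length (outer) = 78.00 mm.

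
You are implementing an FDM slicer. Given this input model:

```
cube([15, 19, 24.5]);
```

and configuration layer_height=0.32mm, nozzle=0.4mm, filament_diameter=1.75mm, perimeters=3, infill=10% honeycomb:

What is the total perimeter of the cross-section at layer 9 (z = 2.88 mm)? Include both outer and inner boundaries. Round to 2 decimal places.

68.00 mm

At z = 2.88 mm: the 15×19 cube contributes its full rectangle (perimeter 68.00 mm). Overall, the cross-section is a single solid region. Total boundary length (outer) = 68.00 mm.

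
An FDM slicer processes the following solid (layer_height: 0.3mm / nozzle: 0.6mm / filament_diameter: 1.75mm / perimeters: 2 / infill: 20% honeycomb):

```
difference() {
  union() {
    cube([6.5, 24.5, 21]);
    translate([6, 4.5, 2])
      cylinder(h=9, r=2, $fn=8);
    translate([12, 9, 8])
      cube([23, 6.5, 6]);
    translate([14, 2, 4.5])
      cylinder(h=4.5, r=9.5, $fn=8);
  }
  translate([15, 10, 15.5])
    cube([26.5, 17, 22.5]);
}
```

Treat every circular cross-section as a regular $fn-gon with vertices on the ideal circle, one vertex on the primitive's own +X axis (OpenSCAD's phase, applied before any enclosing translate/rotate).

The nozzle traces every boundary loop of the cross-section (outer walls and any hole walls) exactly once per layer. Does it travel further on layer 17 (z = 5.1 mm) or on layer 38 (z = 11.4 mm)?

Layer 17 (z = 5.1): the 6.5×24.5 cube contributes its full rectangle (perimeter 62.00 mm); the cylinder at (6, 4.5): section is a regular 8-gon, circumradius r=2 (perimeter = 2·8·2.000·sin(180°/8) = 12.25 mm); the cube at (12, 9) is not intersected at this z (z outside [8, 14]); the r=9.5 cylinder at (14, 2) gives a regular 8-gon of circumradius 9.5 (constant along its height) (perimeter = 2·8·9.500·sin(180°/8) = 58.17 mm); Combining (union): the regions partially overlap (shared area 19.31 mm²), so the edge portions inside another operand are dropped and the merged outline is re-measured after clipping — boundary = 104.78 mm; the cube at (15, 10) is absent (z outside [15.5, 38]); Taking the first minus the rest: none of the subtracted shapes is present at this height, so the result so far is unchanged — boundary = 104.78 mm. So its perimeter = 104.78 mm. Layer 38 (z = 11.4): the 6.5×24.5 cube contributes its full rectangle (perimeter 62.00 mm); the cylinder at (6, 4.5) is not intersected at this z (z outside [2, 11]); the cube at (12, 9) (footprint 23×6.5) is included at this height (perimeter 59.00 mm); the cylinder at (14, 2) is absent (z outside [4.5, 9]); Taking the union: the 2 present regions are separate (no shared area or edge), so areas and boundary lengths simply add and each stays a separate island — boundary = 121.00 mm; the cube at (15, 10) does not reach this height (z outside [15.5, 38]); After the difference (first − rest): none of the subtracted shapes is present at this height, so the result so far is unchanged — boundary = 121.00 mm. So its perimeter = 121.00 mm. Layer 38 is larger (121.00 vs 104.78 mm).

layer 38 (z = 11.4 mm)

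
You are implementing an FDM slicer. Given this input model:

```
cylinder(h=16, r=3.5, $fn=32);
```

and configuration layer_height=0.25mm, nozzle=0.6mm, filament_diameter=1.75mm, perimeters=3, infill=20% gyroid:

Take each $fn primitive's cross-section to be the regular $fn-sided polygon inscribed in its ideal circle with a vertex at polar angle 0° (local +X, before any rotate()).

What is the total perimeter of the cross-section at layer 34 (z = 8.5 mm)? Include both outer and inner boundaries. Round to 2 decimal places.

21.96 mm

At z = 8.5 mm: the cylinder: section is a regular 32-gon, circumradius r=3.5 (perimeter = 2·32·3.500·sin(180°/32) = 21.96 mm). Overall, the cross-section is a single solid region. Total boundary length (outer) = 21.96 mm.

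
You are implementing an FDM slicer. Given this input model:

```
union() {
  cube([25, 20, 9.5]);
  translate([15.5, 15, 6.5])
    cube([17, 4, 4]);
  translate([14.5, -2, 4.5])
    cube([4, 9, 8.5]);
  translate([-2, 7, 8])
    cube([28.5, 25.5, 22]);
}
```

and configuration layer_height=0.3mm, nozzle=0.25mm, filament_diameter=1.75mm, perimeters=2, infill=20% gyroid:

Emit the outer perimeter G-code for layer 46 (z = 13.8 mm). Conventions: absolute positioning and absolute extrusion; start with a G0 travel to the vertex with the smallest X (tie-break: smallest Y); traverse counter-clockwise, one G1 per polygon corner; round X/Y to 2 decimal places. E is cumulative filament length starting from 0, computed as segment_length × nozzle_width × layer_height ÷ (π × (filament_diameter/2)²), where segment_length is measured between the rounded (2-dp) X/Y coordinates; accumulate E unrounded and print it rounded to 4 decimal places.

At z = 13.8 mm: the cube is not intersected at this z (z outside [0, 9.5]); the cube at (15.5, 15) is absent (z outside [6.5, 10.5]); the cube at (14.5, -2) is not intersected at this z (z outside [4.5, 13]); the cube at (-2, 7) is present — its section is the full 28.5×25.5 rectangle; Taking the union: only the 28.5×25.5 cube at (-2, 7) is present, so the union is just that shape — 1 connected region. The outline is a single polygon with 4 vertices. Extrusion per mm of travel: 0.25 × 0.3 / (π × 0.875²) = 0.031181. Accumulating E over each segment gives final E = 3.3676.

G0 X-2.00 Y7.00 Z13.80
G1 X26.50 Y7.00 E0.8887
G1 X26.50 Y32.50 E1.6838
G1 X-2.00 Y32.50 E2.5725
G1 X-2.00 Y7.00 E3.3676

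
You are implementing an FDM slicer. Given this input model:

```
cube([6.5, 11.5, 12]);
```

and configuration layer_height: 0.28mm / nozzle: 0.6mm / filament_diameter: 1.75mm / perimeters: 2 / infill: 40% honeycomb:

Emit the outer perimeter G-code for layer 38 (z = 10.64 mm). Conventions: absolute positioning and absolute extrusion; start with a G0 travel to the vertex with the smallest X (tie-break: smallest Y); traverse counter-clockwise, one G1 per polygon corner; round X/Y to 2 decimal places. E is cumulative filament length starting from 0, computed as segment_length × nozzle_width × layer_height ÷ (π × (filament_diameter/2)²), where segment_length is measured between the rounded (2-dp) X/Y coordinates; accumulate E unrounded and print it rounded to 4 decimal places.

At z = 10.64 mm: the cube (footprint 6.5×11.5) is included at this height. The outline is a single polygon with 4 vertices. Extrusion per mm of travel: 0.6 × 0.28 / (π × 0.875²) = 0.069846. Accumulating E over each segment gives final E = 2.5145.

G0 X0.00 Y0.00 Z10.64
G1 X6.50 Y0.00 E0.4540
G1 X6.50 Y11.50 E1.2572
G1 X0.00 Y11.50 E1.7112
G1 X0.00 Y0.00 E2.5145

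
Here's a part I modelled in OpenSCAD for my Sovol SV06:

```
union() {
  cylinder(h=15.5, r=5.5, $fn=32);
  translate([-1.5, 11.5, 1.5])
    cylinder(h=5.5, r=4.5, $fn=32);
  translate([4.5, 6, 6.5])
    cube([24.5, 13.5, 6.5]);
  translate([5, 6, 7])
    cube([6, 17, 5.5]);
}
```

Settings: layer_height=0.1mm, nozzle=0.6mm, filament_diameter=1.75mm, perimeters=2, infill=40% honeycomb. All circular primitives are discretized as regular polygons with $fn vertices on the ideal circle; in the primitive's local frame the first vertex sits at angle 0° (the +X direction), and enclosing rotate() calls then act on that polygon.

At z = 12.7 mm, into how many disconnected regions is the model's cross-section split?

2

At z = 12.7 mm: the r=5.5 cylinder gives a regular 32-gon of circumradius 5.5 (constant along its height); the cylinder at (-1.5, 11.5) is not intersected at this z (z outside [1.5, 7]); the 24.5×13.5 cube at (4.5, 6) contributes its full rectangle; the cube at (5, 6) is not intersected at this z (z outside [7, 12.5]); Combining (union): the 2 present regions are separate (no shared area or edge), so areas and boundary lengths simply add and each stays a separate island — 2 connected regions. The result has 2 disconnected regions.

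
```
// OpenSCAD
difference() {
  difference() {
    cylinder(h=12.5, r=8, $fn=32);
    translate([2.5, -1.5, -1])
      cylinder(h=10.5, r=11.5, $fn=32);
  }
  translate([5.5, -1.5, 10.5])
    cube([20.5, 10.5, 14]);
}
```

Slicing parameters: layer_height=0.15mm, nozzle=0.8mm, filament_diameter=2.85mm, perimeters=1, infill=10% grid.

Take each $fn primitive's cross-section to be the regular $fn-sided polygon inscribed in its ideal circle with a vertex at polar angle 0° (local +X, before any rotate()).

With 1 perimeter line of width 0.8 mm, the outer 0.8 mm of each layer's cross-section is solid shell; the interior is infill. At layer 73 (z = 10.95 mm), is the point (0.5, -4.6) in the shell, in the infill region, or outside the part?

At z = 10.95 mm: the r=8 cylinder gives a regular 32-gon of circumradius 8 (constant along its height); the cylinder at (2.5, -1.5) does not reach this height (z outside [-1, 9.5]); Subtracting the remaining from the first: none of the subtracted shapes is present at this height, so the r=8 cylinder is unchanged — 1 connected region; the cube at (5.5, -1.5) (footprint 20.5×10.5) is included at this height; After the difference (first − rest): starting from the result so far, the 20.5×10.5 cube at (5.5, -1.5) partially overlaps it — only the 13.51 mm² overlap (of its 215.25 mm²) is removed, clipping the outline — 1 connected region. Overall, the cross-section is a single solid region. The nearest boundary edge runs (1.56, -7.85)→(-0.00, -8.00); distance from the point to it = 3.33 mm. The point is inside the cross-section and 3.33 mm from the nearest boundary — more than the 0.8 mm shell width (1 × 0.8), so it's in the infill interior.

infill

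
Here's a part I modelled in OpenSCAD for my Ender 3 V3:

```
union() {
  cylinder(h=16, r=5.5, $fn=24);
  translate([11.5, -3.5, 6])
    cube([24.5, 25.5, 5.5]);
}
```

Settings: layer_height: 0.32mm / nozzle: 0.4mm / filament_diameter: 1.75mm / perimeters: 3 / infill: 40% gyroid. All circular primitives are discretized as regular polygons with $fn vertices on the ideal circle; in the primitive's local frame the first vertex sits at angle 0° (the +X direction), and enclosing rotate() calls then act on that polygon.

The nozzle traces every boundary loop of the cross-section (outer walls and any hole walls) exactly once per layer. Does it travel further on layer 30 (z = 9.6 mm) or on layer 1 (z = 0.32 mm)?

layer 30 (z = 9.6 mm)

Layer 30 (z = 9.6): the r=5.5 cylinder contributes a regular 24-gon of circumradius 5.5 (perimeter = 2·24·5.500·sin(180°/24) = 34.46 mm); the cube at (11.5, -3.5) (footprint 24.5×25.5) is included at this height (perimeter 100.00 mm); Taking the union: the 2 present regions are separate (no shared area or edge), so areas and boundary lengths simply add and each stays a separate island — boundary = 134.46 mm. So its perimeter = 134.46 mm. Layer 1 (z = 0.32): the cylinder: section is a regular 24-gon, circumradius r=5.5 (perimeter = 2·24·5.500·sin(180°/24) = 34.46 mm); the cube at (11.5, -3.5) is absent (z outside [6, 11.5]); Combining (union): only the r=5.5 cylinder is present, so the union is just that shape — boundary = 34.46 mm. So its perimeter = 34.46 mm. Layer 30 is larger (134.46 vs 34.46 mm).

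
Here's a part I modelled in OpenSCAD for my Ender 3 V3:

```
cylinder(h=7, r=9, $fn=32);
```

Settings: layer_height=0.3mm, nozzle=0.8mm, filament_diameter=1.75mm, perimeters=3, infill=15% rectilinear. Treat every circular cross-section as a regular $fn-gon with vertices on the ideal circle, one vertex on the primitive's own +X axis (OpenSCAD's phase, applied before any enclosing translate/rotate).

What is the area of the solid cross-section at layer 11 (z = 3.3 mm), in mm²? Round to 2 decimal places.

At z = 3.3 mm: the cylinder: section is a regular 32-gon, circumradius r=9 (area = (32/2)·9.000²·sin(360°/32) = 252.84 mm²). Overall, the cross-section is a single solid region. Net area = 252.84 mm².

252.84 mm²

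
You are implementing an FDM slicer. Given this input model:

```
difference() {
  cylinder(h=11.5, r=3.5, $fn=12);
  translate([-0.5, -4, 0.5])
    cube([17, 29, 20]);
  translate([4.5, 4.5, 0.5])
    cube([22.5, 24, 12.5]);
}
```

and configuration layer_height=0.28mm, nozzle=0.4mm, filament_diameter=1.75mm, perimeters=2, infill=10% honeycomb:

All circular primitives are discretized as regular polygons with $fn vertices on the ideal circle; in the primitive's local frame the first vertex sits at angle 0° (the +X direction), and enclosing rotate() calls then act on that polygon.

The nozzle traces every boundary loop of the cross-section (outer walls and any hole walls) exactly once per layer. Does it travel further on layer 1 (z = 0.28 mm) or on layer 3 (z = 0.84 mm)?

layer 1 (z = 0.28 mm)

Layer 1 (z = 0.28): the r=3.5 cylinder gives a regular 12-gon of circumradius 3.5 (constant along its height) (perimeter = 2·12·3.500·sin(180°/12) = 21.74 mm); the cube at (-0.5, -4) does not reach this height (z outside [0.5, 20.5]); the cube at (4.5, 4.5) is not intersected at this z (z outside [0.5, 13]); After the difference (first − rest): none of the subtracted shapes is present at this height, so the r=3.5 cylinder is unchanged — boundary = 21.74 mm. So its perimeter = 21.74 mm. Layer 3 (z = 0.84): the r=3.5 cylinder contributes a regular 12-gon of circumradius 3.5 (perimeter = 2·12·3.500·sin(180°/12) = 21.74 mm); the 17×29 cube at (-0.5, -4) contributes its full rectangle (perimeter 92.00 mm); the 22.5×24 cube at (4.5, 4.5) contributes its full rectangle (perimeter 93.00 mm); After the difference (first − rest): starting from the r=3.5 cylinder, the 17×29 cube at (-0.5, -4) partially overlaps it — only the 21.81 mm² overlap (of its 493.00 mm²) is removed, clipping the outline; the 22.5×24 cube at (4.5, 4.5) misses the remaining region (no effect) — boundary = 16.57 mm. So its perimeter = 16.57 mm. Layer 1 is larger (21.74 vs 16.57 mm).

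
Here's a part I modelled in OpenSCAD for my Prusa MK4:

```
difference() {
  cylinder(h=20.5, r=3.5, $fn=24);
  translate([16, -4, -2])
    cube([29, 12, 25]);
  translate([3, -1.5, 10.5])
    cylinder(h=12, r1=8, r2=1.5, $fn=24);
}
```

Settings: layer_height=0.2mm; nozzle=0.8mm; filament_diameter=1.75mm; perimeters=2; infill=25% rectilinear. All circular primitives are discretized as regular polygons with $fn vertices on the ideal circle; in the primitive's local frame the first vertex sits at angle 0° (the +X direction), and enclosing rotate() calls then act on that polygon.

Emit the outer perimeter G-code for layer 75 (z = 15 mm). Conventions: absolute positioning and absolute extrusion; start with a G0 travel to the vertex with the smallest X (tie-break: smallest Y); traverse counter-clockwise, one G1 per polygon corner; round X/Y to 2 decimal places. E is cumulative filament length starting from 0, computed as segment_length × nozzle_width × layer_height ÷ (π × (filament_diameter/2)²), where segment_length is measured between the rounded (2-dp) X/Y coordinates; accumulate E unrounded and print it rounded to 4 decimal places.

G0 X-3.50 Y0.00 Z15.00
G1 X-3.38 Y-0.91 E0.0611
G1 X-3.03 Y-1.75 E0.1216
G1 X-2.47 Y-2.47 E0.1823
G1 X-2.43 Y-2.51 E0.1860
G1 X-2.56 Y-1.50 E0.2538
G1 X-2.37 Y-0.06 E0.3504
G1 X-1.82 Y1.28 E0.4467
G1 X-0.93 Y2.43 E0.5435
G1 X0.22 Y3.32 E0.6402
G1 X0.50 Y3.43 E0.6602
G1 X0.00 Y3.50 E0.6938
G1 X-0.91 Y3.38 E0.7549
G1 X-1.75 Y3.03 E0.8154
G1 X-2.47 Y2.47 E0.8761
G1 X-3.03 Y1.75 E0.9367
G1 X-3.38 Y0.91 E0.9973
G1 X-3.50 Y0.00 E1.0583

At z = 15 mm: the cylinder: section is a regular 24-gon, circumradius r=3.5; the cube at (16, -4) (footprint 29×12) is included at this height; the cone at (3, -1.5) contributes a regular 24-gon of circumradius 5.562 (interpolated between r1=8 and r2=1.5 at t=0.375); Subtracting the remaining from the first: starting from the r=3.5 cylinder, the 29×12 cube at (16, -4) misses the remaining region (no effect); the cone at (3, -1.5) partially overlaps it — only the 31.36 mm² overlap (of its 96.10 mm²) is removed, clipping the outline — 1 connected region. The outline is a single polygon with 17 vertices. Extrusion per mm of travel: 0.8 × 0.2 / (π × 0.875²) = 0.066520. Accumulating E over each segment gives final E = 1.0583.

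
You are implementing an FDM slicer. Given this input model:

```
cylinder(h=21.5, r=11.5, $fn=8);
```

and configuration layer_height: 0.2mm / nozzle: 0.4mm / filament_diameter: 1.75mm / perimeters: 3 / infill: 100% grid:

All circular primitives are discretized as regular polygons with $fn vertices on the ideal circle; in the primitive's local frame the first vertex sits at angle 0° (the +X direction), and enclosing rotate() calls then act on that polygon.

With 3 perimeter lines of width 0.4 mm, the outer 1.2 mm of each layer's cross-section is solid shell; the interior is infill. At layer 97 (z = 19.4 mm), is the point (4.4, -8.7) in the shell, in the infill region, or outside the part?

shell

At z = 19.4 mm: the r=11.5 cylinder contributes a regular 8-gon of circumradius 11.5. Overall, the cross-section is a single solid region. The nearest boundary edge runs (-0.00, -11.50)→(8.13, -8.13); distance from the point to it = 0.90 mm. The point is inside the cross-section, 0.90 mm from the nearest boundary — within the 1.2 mm shell band (3 × 0.4).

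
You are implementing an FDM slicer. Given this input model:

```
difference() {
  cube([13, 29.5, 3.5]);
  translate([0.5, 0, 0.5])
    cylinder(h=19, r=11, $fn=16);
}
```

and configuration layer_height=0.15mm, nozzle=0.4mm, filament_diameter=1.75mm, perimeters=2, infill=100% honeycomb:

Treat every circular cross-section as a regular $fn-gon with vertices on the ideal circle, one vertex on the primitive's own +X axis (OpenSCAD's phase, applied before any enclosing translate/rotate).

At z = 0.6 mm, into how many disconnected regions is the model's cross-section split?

At z = 0.6 mm: the cube is present — its section is the full 13×29.5 rectangle; the r=11 cylinder at (0.5, 0) gives a regular 16-gon of circumradius 11 (constant along its height); Taking the first minus the rest: starting from the 13×29.5 cube, the r=11 cylinder at (0.5, 0) partially overlaps it — only the 98.08 mm² overlap (of its 370.44 mm²) is removed, clipping the outline — 1 connected region. The result has 1 disconnected region.

1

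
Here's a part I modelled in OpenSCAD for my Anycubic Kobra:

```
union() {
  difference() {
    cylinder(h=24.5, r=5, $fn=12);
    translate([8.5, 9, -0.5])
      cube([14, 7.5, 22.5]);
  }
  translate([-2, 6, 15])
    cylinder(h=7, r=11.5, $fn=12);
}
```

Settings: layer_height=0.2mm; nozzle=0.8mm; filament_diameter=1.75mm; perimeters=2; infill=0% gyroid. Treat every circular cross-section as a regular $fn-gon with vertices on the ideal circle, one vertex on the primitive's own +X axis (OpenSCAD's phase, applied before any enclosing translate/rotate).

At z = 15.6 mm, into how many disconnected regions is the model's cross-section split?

1

At z = 15.6 mm: the cylinder: section is a regular 12-gon, circumradius r=5; the cube at (8.5, 9) (footprint 14×7.5) is included at this height; Taking the first minus the rest: starting from the r=5 cylinder, the 14×7.5 cube at (8.5, 9) misses the remaining region (no effect) — 1 connected region; the r=11.5 cylinder at (-2, 6) contributes a regular 12-gon of circumradius 11.5; Merging all regions: the regions partially overlap (shared area 74.91 mm²), so overlapping operands fuse into one piece — 1 connected region. The result has 1 disconnected region.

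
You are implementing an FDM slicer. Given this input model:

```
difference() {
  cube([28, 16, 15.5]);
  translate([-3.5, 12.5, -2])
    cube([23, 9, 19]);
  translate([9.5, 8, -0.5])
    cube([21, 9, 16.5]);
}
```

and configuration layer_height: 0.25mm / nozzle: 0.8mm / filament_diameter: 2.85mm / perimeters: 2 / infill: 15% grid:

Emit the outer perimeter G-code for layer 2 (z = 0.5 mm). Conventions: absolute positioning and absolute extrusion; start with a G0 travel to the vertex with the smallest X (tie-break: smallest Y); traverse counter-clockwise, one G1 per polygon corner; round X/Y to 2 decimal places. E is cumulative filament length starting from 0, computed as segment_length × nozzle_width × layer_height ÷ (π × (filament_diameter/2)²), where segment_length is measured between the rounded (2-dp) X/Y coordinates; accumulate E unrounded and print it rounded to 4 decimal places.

G0 X0.00 Y0.00 Z0.50
G1 X28.00 Y0.00 E0.8778
G1 X28.00 Y8.00 E1.1286
G1 X9.50 Y8.00 E1.7086
G1 X9.50 Y12.50 E1.8497
G1 X0.00 Y12.50 E2.1475
G1 X0.00 Y0.00 E2.5394

At z = 0.5 mm: the 28×16 cube contributes its full rectangle; the cube at (-3.5, 12.5) is present — its section is the full 23×9 rectangle; the cube at (9.5, 8) is present — its section is the full 21×9 rectangle; Taking the first minus the rest: starting from the 28×16 cube, the 23×9 cube at (-3.5, 12.5) partially overlaps it — only the 68.25 mm² overlap (of its 207.00 mm²) is removed, clipping the outline; the 21×9 cube at (9.5, 8) partially overlaps it — only the 113.00 mm² overlap (of its 189.00 mm²) is removed, clipping the outline — 1 connected region. The outline is a single polygon with 6 vertices. Extrusion per mm of travel: 0.8 × 0.25 / (π × 1.425²) = 0.031351. Accumulating E over each segment gives final E = 2.5394.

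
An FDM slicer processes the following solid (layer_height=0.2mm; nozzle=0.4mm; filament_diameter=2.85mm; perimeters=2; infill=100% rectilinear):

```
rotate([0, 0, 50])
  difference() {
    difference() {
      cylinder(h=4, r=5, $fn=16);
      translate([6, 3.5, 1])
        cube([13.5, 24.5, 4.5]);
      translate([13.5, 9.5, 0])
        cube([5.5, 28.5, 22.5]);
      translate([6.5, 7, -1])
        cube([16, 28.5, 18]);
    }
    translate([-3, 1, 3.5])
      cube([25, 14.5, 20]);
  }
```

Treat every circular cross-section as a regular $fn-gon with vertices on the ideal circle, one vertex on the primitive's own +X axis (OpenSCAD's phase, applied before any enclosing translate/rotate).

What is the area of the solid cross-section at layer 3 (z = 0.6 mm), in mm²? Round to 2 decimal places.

At z = 0.6 mm: the cylinder: section is a regular 16-gon, circumradius r=5 (area = (16/2)·5.000²·sin(360°/16) = 76.54 mm²); the cube at (6, 3.5) does not reach this height (z outside [1, 5.5]); the cube at (13.5, 9.5) (footprint 5.5×28.5) is included at this height (area 156.75 mm²); the 16×28.5 cube at (6.5, 7) contributes its full rectangle (area 456.00 mm²); Subtracting the remaining from the first: starting from the r=5 cylinder (76.54 mm²), the 5.5×28.5 cube at (13.5, 9.5) misses the remaining region (no effect); the 16×28.5 cube at (6.5, 7) misses the remaining region (no effect) — area = 76.54 mm²; the cube at (-3, 1) is absent (z outside [3.5, 23.5]); Taking the first minus the rest: none of the subtracted shapes is present at this height, so that combined region is unchanged — area = 76.54 mm²; (rotated 50° about Z; rotation is an isometry so areas/perimeters/island counts are preserved). Overall, the cross-section is a single solid region. Net area = 76.54 mm².

76.54 mm²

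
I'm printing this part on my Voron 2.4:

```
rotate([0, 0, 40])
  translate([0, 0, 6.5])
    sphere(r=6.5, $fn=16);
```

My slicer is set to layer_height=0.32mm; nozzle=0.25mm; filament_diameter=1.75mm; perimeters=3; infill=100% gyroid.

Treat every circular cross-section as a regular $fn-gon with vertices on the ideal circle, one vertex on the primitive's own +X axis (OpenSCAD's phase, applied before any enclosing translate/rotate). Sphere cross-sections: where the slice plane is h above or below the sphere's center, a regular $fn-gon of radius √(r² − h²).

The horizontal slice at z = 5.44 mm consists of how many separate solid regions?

At z = 5.44 mm: the r=6.5 sphere slices to a regular 16-gon of circumradius 6.413 (√(r²−h²) with h=1.06 from center); (whole slice rotated 40° about Z — lengths, areas and connectivity unchanged). The result has 1 disconnected region.

1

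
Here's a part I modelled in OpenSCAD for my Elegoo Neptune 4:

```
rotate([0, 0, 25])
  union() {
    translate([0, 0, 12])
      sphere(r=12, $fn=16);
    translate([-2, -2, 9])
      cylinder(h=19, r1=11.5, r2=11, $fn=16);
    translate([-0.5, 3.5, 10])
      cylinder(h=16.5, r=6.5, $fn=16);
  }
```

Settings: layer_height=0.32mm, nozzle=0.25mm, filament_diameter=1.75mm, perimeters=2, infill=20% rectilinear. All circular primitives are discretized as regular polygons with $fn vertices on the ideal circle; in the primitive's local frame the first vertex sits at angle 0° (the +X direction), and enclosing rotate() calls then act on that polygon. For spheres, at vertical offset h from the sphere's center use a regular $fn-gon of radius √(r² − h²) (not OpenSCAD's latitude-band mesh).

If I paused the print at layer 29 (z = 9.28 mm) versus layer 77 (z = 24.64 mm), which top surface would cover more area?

layer 29 (z = 9.28 mm)

Layer 29 (z = 9.28): the sphere: section is a regular 16-gon, circumradius = √(r²−h²) = √(12²−2.72²) = 11.688 (area = (16/2)·11.688²·sin(360°/16) = 418.20 mm²); the cone at (-2, -2) contributes a regular 16-gon of circumradius 11.493 (interpolated between r1=11.5 and r2=11 at t=0.015) (area = (16/2)·11.493²·sin(360°/16) = 404.36 mm²); the cylinder at (-0.5, 3.5) is absent (z outside [10, 26.5]); Taking the union: the regions partially overlap — summed areas 822.56 mm² minus the doubly-counted overlap 346.42 mm² gives 476.14 mm² — area = 476.14 mm²; (rotated 25° about Z; rotation is an isometry so areas/perimeters/island counts are preserved). So its area = 476.14 mm². Layer 77 (z = 24.64): the sphere is absent (|z−center|=12.640 > r=12); the cone at (-2, -2) (r1=11.5→r2=11) has section circumradius 11.088 here — a regular 16-gon (area = (16/2)·11.088²·sin(360°/16) = 376.42 mm²); the r=6.5 cylinder at (-0.5, 3.5) gives a regular 16-gon of circumradius 6.5 (constant along its height) (area = (16/2)·6.500²·sin(360°/16) = 129.35 mm²); Taking the union: the regions partially overlap — summed areas 505.76 mm² minus the doubly-counted overlap 120.93 mm² gives 384.83 mm² — area = 384.83 mm²; (rotated 25° about Z; rotation is an isometry so areas/perimeters/island counts are preserved). So its area = 384.83 mm². Layer 29 is larger (476.14 vs 384.83 mm²).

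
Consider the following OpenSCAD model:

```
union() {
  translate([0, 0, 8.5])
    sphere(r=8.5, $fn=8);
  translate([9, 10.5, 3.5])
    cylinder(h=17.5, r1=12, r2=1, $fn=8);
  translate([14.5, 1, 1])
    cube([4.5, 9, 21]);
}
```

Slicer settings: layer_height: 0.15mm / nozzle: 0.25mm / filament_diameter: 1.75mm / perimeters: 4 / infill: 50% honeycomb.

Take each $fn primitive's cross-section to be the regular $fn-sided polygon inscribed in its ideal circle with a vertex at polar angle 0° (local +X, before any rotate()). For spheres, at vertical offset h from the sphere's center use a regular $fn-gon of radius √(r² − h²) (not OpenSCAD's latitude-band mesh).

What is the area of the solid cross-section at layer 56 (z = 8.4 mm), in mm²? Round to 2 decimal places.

442.38 mm²

At z = 8.4 mm: the r=8.5 sphere contributes a regular 8-gon of circumradius √(8.5²−0.1²) = 8.499 (area = (8/2)·8.499²·sin(360°/8) = 204.33 mm²); the cone at (9, 10.5) (r1=12→r2=1) has section circumradius 8.920 here — a regular 8-gon (area = (8/2)·8.920²·sin(360°/8) = 225.05 mm²); the 4.5×9 cube at (14.5, 1) contributes its full rectangle (area 40.50 mm²); Taking the union: the regions partially overlap — summed areas 469.87 mm² minus the doubly-counted overlap 27.49 mm² gives 442.38 mm² — area = 442.38 mm². Overall, the cross-section is a single solid region. Net area = 442.38 mm².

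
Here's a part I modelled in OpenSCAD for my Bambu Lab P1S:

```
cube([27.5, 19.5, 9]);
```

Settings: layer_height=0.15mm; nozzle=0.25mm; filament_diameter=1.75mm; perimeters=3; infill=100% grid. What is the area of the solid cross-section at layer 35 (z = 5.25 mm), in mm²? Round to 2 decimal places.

At z = 5.25 mm: the cube (footprint 27.5×19.5) is included at this height (area 536.25 mm²). Overall, the cross-section is a single solid region. Net area = 536.25 mm².

536.25 mm²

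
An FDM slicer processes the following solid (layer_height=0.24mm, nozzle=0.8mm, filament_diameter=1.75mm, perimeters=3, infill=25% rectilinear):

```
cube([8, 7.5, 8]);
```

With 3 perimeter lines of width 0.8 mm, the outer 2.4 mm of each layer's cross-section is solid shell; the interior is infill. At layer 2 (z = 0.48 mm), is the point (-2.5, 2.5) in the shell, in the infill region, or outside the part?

At z = 0.48 mm: the cube is present — its section is the full 8×7.5 rectangle. Overall, the cross-section is a single solid region. The nearest boundary edge runs (0.00, 7.50)→(0.00, 0.00); distance from the point to it = 2.50 mm. The point is not inside any of the regions above, so it lies outside the cross-section (2.50 mm from the nearest boundary).

outside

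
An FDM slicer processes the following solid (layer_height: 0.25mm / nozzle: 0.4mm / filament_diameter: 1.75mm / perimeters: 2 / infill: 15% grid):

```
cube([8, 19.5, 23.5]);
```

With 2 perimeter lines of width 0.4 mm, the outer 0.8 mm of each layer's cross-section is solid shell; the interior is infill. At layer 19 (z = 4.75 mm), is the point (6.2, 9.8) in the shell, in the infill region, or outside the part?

infill

At z = 4.75 mm: the cube is present — its section is the full 8×19.5 rectangle. Overall, the cross-section is a single solid region. The nearest boundary edge runs (8.00, 0.00)→(8.00, 19.50); distance from the point to it = 1.80 mm. The point is inside the cross-section and 1.80 mm from the nearest boundary — more than the 0.8 mm shell width (2 × 0.4), so it's in the infill interior.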